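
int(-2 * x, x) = -x^2 + C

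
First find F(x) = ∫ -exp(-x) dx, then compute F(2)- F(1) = -exp(-1) + exp(-2)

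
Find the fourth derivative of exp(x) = exp(x)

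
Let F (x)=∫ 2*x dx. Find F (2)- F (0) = 4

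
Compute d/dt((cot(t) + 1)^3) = -3*(1 + tan(t)^(-2))*(tan(t) + 1)^2/tan(t)^2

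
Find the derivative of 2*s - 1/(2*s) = (4*s^2 + 1)/(2*s^2)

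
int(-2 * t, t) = -t^2 + C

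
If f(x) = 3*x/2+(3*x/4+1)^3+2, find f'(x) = 81*x^2/64 + 27*x/8 + 15/4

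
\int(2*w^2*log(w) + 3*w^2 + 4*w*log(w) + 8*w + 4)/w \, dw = (w + 2)^2*(log(w) + 1) + C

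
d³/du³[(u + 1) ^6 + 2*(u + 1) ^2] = 120*u^3 + 360*u^2 + 360*u + 120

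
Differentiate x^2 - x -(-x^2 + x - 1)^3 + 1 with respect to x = 6*x^5 - 15*x^4 + 24*x^3 - 21*x^2 + 14*x - 4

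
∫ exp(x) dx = exp(x) + C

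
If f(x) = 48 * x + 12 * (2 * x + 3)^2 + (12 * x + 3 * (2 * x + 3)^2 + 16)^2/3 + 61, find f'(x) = 192*x^3 + 1152*x^2 + 2320*x + 1568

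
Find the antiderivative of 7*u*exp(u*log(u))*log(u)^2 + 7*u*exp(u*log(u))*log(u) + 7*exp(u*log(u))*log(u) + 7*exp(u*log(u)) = 7*u*exp(u*log(u))*log(u) + C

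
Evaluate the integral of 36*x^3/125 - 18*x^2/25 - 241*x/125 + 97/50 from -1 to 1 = 17/5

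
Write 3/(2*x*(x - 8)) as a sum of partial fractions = 3/(16*(x - 8)) - 3/(16*x)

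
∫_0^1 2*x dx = 1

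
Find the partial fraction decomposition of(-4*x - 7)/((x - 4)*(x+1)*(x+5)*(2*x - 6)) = -13/(576*(x + 5)) - 3/(160*(x + 1)) + 19/(64*(x - 3)) - 23/(90*(x - 4))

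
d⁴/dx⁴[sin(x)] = sin(x)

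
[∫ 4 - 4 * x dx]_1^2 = -2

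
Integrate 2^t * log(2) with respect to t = 2^t + C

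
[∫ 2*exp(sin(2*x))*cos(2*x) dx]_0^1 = -1 + exp(sin(2))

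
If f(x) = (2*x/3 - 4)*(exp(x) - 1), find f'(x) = 2*x*exp(x)/3 - 10*exp(x)/3 - 2/3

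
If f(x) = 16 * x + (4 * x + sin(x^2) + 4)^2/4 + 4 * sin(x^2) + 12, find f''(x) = -8*x^3*sin(x^2) - 24*x^2*sin(x^2) + 2*x^2*cos(2*x^2) + 12*x*cos(x^2) + sin(2*x^2)/2 + 12*cos(x^2) + 8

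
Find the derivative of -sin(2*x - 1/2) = -2*cos(2*x - 1/2)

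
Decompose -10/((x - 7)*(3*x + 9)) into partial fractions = 1/(3*(x + 3)) - 1/(3*(x - 7))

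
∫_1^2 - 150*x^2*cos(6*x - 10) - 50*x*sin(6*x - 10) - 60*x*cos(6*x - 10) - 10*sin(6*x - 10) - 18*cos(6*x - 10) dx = -123*sin(2) - 38*sin(4)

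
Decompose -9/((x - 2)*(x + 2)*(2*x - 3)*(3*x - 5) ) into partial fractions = 243/(11*(3*x - 5)) - 72/(7*(2*x - 3)) + 9/(308*(x + 2)) - 9/(4*(x - 2))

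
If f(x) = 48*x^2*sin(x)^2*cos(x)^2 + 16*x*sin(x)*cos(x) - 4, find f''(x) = 192*x^2*(1 - cos(2*x))^2 + 384*x^2*cos(2*x) - 288*x^2 - 32*x*sin(2*x) + 96*x*sin(4*x) - 24*(1 - cos(2*x))^2 - 16*cos(2*x) + 48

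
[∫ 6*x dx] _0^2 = 12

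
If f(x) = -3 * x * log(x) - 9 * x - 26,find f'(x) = -3*log(x) - 12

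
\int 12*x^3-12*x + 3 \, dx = 3*x^4 - 6*x^2 + 3*x + C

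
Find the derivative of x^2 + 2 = 2*x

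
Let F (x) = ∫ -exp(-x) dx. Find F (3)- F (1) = -exp(-1) + exp(-3)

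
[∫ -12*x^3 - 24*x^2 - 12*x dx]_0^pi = (1 - 3*pi)*(1 + pi)^3 - 1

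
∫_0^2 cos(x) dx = sin(2)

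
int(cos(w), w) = sin(w) + C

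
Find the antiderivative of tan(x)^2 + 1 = tan(x) + C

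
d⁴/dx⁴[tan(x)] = 24*tan(x)^5 + 40*tan(x)^3 + 16*tan(x)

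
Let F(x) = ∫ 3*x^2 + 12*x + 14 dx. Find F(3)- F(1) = 102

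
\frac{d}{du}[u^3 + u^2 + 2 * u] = 3*u^2 + 2*u + 2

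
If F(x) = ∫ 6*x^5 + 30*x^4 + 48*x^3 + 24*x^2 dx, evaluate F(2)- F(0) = 512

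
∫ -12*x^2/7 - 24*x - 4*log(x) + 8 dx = 4*x*(-x^2 - 21*x - 7*log(x) + 21)/7 + C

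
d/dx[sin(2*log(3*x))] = 2*cos(2*(log(x) + log(3)))/x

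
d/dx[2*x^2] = 4*x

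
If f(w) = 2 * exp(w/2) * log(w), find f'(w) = (w*exp(w/2)*log(w) + 2*exp(w/2))/w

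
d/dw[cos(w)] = -sin(w)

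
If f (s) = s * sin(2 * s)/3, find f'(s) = 2*s*cos(2*s)/3 + sin(2*s)/3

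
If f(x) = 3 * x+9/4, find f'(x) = 3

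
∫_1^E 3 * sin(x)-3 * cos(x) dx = 3*sqrt(2)*(-sin(pi/4 + E) + sin(pi/4 + 1))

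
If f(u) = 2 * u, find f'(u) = 2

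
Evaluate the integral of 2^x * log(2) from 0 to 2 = 3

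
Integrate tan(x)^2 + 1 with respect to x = tan(x) + C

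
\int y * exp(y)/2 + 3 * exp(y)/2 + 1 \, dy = (y + 2)*(exp(y) + 2)/2 + C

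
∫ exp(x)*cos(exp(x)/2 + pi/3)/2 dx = sin(exp(x)/2 + pi/3) + C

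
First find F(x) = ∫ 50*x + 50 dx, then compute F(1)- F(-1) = 100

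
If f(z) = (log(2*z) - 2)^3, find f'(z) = (3*log(z)^2 - 12*log(z) + 6*log(2)*log(z) - 12*log(2) + 3*log(2)^2 + 12)/z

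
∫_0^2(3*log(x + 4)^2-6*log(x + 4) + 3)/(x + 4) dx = -(-1 + log(4))^3 + (-1 + log(6))^3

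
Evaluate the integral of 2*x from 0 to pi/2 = pi^2/4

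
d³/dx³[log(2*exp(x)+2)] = (-exp(2*x) + exp(x))/(exp(3*x) + 3*exp(2*x) + 3*exp(x) + 1)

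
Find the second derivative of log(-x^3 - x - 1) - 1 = (-3*x^4 + 6*x - 1)/(x^6 + 2*x^4 + 2*x^3 + x^2 + 2*x + 1)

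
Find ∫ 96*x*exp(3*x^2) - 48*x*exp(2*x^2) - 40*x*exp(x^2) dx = (16*exp(2*x^2) - 12*exp(x^2) - 20)*exp(x^2) + C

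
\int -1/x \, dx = -log(x) + C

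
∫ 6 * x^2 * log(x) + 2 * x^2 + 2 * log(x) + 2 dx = 2*x*(x^2 + 1)*log(x) + C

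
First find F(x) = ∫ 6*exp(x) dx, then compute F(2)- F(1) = -6*E + 6*exp(2)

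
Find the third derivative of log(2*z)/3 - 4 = 2/(3*z^3)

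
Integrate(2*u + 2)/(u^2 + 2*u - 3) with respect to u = log(-u^2 - 2*u + 3) + C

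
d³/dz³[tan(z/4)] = 3*tan(z/4)^4/32 + tan(z/4)^2/8 + 1/32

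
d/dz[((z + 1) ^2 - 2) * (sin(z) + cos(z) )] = sqrt(2)*z^2*cos(z + pi/4) + 4*z*cos(z) + 3*sin(z) + cos(z)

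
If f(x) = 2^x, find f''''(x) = 2^x*log(2)^4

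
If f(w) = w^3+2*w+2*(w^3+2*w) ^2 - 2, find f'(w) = 12*w^5 + 32*w^3 + 3*w^2 + 16*w + 2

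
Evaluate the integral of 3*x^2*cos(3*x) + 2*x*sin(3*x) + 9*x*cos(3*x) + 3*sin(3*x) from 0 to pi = 0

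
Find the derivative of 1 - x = -1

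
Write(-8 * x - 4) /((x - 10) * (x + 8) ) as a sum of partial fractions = -10/(3*(x + 8)) - 14/(3*(x - 10))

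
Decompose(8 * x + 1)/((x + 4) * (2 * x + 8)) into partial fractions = 4/(x + 4) - 31/(2*(x + 4)^2)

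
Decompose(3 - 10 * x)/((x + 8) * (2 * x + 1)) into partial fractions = 16/(15*(2*x + 1)) - 83/(15*(x + 8))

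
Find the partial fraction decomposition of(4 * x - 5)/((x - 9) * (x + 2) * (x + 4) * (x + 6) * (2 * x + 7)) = -304/(375*(2*x + 7)) - 29/(600*(x + 6)) + 21/(52*(x + 4)) + 13/(264*(x + 2)) + 31/(53625*(x - 9))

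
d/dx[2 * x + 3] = 2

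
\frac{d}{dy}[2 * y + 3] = 2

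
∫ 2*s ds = s^2 + C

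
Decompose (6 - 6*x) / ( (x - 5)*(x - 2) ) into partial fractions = 2/(x - 2) - 8/(x - 5)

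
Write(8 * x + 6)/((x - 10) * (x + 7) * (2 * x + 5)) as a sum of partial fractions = 56/(225*(2*x + 5)) - 50/(153*(x + 7)) + 86/(425*(x - 10))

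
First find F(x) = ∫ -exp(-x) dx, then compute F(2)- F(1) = -exp(-1) + exp(-2)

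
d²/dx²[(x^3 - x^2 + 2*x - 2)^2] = 30*x^4 - 40*x^3 + 60*x^2 - 48*x + 16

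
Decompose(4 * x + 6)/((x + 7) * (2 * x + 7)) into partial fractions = -16/(7*(2*x + 7)) + 22/(7*(x + 7))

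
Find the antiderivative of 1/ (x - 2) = log(x - 2) + C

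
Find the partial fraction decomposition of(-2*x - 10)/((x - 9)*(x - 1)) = 3/(2*(x - 1)) - 7/(2*(x - 9))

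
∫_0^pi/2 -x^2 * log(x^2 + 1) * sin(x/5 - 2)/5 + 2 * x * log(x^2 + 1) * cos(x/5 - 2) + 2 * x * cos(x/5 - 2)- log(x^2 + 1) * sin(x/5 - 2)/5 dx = (1 + pi^2/4)*log(1 + pi^2/4)*sin(2*pi/5 + 2)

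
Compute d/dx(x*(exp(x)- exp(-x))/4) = (x*exp(2*x) + x + exp(2*x) - 1)*exp(-x)/4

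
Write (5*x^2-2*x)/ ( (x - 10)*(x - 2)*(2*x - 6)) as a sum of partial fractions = 1/(x - 2) - 39/(14*(x - 3)) + 30/(7*(x - 10))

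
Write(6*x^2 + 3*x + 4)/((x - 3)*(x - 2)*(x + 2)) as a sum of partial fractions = 11/(10*(x + 2)) - 17/(2*(x - 2)) + 67/(5*(x - 3))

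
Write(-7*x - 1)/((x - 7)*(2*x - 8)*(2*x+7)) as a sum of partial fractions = 47/(315*(2*x + 7)) + 29/(90*(x - 4)) - 25/(63*(x - 7))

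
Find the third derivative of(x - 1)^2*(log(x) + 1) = (2*x^2 + 2*x + 2)/x^3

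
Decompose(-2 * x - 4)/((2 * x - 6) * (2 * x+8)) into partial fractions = -1/(7*(x + 4)) - 5/(14*(x - 3))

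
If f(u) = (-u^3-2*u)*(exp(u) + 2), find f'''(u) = -u^3*exp(u) - 9*u^2*exp(u) - 20*u*exp(u) - 12*exp(u) - 12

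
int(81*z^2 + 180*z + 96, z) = 27*z^3 + 90*z^2 + 96*z + C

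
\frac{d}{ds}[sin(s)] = cos(s)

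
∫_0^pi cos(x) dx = 0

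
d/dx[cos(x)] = -sin(x)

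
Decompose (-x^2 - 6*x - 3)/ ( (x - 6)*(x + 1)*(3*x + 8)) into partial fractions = 53/(130*(3*x + 8)) - 2/(35*(x + 1)) - 75/(182*(x - 6))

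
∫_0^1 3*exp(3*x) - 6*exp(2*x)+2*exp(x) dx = -E + 1 + (-1 + E)^3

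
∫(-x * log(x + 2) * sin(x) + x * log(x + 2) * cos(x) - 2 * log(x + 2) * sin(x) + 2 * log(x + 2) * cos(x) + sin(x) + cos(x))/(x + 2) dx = sqrt(2)*log(x + 2)*sin(x + pi/4) + C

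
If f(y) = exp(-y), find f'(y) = -exp(-y)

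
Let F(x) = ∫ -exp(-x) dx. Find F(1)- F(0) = -1 + exp(-1)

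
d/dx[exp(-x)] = -exp(-x)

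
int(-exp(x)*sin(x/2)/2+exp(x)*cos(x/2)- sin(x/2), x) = (exp(x) + 2)*cos(x/2) + C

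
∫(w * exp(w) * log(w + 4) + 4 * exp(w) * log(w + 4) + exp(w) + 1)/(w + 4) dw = (exp(w) + 1)*log(w + 4) + C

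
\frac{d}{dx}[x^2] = 2*x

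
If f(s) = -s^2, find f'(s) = -2*s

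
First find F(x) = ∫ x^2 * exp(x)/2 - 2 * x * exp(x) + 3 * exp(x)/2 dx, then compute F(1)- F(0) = -9/2 + 2*E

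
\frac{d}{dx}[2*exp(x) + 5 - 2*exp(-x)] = (2*exp(2*x) + 2)*exp(-x)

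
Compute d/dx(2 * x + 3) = 2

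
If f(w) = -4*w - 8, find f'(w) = -4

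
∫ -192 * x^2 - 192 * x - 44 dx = -64*x^3 - 96*x^2 - 44*x + C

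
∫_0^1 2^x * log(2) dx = 1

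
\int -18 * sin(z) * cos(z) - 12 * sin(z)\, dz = (3*cos(z) + 2)^2 + C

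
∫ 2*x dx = x^2 + C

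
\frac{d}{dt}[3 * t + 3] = 3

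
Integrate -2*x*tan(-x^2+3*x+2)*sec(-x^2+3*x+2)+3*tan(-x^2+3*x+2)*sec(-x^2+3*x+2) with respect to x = sec(-x^2 + 3*x + 2) + C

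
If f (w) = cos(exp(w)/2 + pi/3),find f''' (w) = exp(3*w)*sin(exp(w)/2 + pi/3)/8 - 3*exp(2*w)*cos(exp(w)/2 + pi/3)/4 - exp(w)*sin(exp(w)/2 + pi/3)/2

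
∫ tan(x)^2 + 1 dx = tan(x) + C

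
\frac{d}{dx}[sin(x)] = cos(x)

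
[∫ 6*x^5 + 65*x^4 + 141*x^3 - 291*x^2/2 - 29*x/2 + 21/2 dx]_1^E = -39*exp(2) - 6*exp(3) - 25/4 + 21*E + (-7*E + 3 + 2*exp(3) + 13*exp(2))^2/4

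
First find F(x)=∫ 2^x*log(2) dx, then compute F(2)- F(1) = 2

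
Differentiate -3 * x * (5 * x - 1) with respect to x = 3 - 30*x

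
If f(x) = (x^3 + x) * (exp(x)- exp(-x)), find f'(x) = (x^3*exp(2*x) + x^3 + 3*x^2*exp(2*x) - 3*x^2 + x*exp(2*x) + x + exp(2*x) - 1)*exp(-x)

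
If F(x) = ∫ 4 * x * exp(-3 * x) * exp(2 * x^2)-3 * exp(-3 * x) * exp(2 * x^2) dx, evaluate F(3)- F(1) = -exp(-1) + exp(9)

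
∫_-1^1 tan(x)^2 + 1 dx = 2*tan(1)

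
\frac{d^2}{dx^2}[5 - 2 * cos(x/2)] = cos(x/2)/2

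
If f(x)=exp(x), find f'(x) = exp(x)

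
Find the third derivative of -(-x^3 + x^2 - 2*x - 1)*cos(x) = x^3*sin(x) - x^2*sin(x) - 9*x^2*cos(x) - 16*x*sin(x) + 6*x*cos(x) + 7*sin(x)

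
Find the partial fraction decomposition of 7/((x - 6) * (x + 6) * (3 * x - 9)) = 7/(324*(x + 6)) - 7/(81*(x - 3)) + 7/(108*(x - 6))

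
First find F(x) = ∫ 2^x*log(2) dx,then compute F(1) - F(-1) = 3/2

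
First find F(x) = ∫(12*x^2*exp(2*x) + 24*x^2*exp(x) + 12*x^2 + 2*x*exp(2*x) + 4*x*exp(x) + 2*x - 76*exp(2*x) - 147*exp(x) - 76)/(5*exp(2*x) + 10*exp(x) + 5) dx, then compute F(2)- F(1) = -9 - E/(1 + E) + exp(2)/(1 + exp(2))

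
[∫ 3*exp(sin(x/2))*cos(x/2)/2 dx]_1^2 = -3*exp(sin(1/2)) + 3*exp(sin(1))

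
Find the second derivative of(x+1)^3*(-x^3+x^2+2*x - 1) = -30*x^4 - 40*x^3 + 24*x^2 + 42*x + 8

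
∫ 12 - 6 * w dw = -3*w^2 + 12*w + C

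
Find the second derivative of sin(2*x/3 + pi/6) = -4*sin((4*x + pi)/6)/9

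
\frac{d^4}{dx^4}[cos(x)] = cos(x)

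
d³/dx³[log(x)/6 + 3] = 1/(3*x^3)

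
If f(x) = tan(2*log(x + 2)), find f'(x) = 2/((x + 2)*cos(2*log(x + 2))^2)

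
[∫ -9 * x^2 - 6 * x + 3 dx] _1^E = -3*exp(3) - 3*exp(2) + 3 + 3*E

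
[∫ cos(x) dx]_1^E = -sin(1) + sin(E)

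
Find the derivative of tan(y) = cos(y)^(-2)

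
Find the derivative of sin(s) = cos(s)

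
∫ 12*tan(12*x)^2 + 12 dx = tan(12*x) + C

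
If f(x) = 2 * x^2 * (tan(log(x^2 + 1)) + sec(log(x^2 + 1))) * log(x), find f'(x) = -2*x*(2*x^2*log(x)*cos(log(x^2 + 1)) + 2*x^2*log(x) + x^2*cos(log(x^2 + 1)) + 2*log(x)*cos(log(x^2 + 1)) + cos(log(x^2 + 1)))/((x^2 + 1)*(sin(log(x^2 + 1)) - 1))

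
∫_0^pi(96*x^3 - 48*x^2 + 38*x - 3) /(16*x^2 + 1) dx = -3*pi + log(1 + 16*pi^2) + 3*pi^2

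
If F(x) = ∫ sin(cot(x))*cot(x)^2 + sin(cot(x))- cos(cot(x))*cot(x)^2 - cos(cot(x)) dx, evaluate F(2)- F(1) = sqrt(2)*(-sin(1/tan(1) + pi/4) + sin(1/tan(2) + pi/4))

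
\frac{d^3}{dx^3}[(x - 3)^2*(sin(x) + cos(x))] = x^2*sin(x) - x^2*cos(x) - 12*x*sin(x) + 21*sin(x) + 15*cos(x)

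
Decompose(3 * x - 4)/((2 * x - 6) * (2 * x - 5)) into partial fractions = -7/(2*(2*x - 5)) + 5/(2*(x - 3))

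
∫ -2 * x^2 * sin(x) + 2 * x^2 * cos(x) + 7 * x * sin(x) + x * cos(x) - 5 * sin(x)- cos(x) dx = sqrt(2)*(2*x^2 - 3*x + 2)*sin(x + pi/4) + C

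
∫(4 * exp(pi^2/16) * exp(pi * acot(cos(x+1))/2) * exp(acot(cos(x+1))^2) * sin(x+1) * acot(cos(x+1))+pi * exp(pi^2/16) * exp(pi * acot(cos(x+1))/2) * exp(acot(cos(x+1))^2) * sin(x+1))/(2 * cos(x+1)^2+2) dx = exp((4*acot(cos(x + 1)) + pi)^2/16) + C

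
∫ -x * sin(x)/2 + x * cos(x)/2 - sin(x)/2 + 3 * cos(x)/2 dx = sqrt(2)*(x + 2)*sin(x + pi/4)/2 + C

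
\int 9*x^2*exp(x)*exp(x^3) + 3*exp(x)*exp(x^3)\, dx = 3*exp(x*(x^2 + 1)) + C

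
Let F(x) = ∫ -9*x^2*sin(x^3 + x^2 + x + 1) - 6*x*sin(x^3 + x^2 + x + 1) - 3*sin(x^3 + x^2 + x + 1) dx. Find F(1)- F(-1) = -3 + 3*cos(4)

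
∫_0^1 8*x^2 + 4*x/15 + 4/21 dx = 314/105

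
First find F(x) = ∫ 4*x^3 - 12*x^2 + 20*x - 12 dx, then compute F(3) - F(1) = 32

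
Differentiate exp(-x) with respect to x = -exp(-x)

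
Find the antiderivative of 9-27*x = -27*x^2/2 + 9*x + C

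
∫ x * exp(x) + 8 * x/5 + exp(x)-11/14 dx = x*(56*x + 70*exp(x) - 55)/70 + C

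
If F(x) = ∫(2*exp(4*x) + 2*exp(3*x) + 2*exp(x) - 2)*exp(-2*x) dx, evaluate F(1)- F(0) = -1 + (-exp(-1) + 1 + E)^2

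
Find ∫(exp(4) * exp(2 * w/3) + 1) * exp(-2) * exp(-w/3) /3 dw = 2*sinh(w/3 + 2) + C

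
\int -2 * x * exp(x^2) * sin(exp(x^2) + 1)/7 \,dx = cos(exp(x^2) + 1)/7 + C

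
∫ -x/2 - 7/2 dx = -x^2/4 - 7*x/2 + C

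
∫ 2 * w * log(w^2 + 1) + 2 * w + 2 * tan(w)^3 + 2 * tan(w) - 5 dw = -5*w + (w^2 + 1)*log(w^2 + 1) + tan(w)^2 + C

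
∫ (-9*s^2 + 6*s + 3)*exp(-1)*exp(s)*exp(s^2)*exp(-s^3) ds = 3*exp(-s^3 + s^2 + s - 1) + C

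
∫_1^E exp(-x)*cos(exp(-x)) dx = -sin(exp(-E)) + sin(exp(-1))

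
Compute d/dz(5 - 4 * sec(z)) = -4*tan(z)*sec(z)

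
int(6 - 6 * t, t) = -3*t^2 + 6*t + C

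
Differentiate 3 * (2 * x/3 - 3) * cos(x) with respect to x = -2*x*sin(x) + 9*sin(x) + 2*cos(x)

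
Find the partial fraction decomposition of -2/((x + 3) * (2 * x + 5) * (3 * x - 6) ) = 8/(27*(2*x + 5)) - 2/(15*(x + 3)) - 2/(135*(x - 2))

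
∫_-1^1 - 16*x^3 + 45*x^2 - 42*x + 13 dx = 56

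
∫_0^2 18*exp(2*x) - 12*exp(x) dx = -1 + (-2 + 3*exp(2))^2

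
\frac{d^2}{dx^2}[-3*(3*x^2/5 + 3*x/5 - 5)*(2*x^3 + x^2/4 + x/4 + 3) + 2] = -72*x^3 - 243*x^2/5 + 873*x/5 - 21/5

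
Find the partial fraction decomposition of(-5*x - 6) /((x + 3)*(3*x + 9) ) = -5/(3*(x + 3)) + 3/(x + 3)^2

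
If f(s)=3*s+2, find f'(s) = 3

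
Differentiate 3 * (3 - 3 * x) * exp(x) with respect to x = -9*x*exp(x)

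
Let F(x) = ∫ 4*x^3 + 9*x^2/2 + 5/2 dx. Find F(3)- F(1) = 124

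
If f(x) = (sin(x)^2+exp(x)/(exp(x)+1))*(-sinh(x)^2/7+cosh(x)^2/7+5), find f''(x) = -(144*exp(3*x)*sin(x)^2 - 72*exp(3*x) + 432*exp(2*x)*sin(x)^2 - 180*exp(2*x) + 432*exp(x)*sin(x)^2 - 252*exp(x) + 144*sin(x)^2 - 72)/(7*exp(3*x) + 21*exp(2*x) + 21*exp(x) + 7)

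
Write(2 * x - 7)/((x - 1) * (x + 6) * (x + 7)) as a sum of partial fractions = -21/(8*(x + 7)) + 19/(7*(x + 6)) - 5/(56*(x - 1))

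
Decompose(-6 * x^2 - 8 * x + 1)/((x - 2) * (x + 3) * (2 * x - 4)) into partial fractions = -29/(50*(x + 3)) - 121/(50*(x - 2)) - 39/(10*(x - 2)^2)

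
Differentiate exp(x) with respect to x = exp(x)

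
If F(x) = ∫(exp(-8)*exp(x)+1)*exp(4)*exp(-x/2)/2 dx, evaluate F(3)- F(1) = -exp(5/2) - exp(-7/2) + exp(-5/2) + exp(7/2)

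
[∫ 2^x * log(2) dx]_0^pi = -1 + 2^pi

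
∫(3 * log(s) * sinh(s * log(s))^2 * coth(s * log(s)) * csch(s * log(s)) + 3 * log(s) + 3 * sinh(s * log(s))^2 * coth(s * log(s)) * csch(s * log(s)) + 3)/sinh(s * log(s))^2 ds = -3*coth(s*log(s)) - 3*csch(s*log(s)) + C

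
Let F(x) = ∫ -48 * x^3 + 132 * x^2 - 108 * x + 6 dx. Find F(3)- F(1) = -236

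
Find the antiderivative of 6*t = 3*t^2 + C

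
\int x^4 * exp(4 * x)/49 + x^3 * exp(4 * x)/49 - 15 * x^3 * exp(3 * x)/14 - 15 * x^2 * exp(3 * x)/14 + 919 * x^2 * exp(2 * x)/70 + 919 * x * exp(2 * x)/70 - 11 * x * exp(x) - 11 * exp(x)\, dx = x^2*exp(2*x)/35 - x*exp(x) + (x^2*exp(2*x) - 35*x*exp(x) + 28)^2/196 + C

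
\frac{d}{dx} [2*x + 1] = 2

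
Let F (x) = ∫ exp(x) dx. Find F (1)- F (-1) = E - exp(-1)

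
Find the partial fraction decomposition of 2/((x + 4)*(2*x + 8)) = (x + 4)^(-2)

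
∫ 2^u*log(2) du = 2^u + C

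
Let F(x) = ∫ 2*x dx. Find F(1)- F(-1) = 0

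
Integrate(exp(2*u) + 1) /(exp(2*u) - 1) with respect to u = log(2*sinh(u)) + C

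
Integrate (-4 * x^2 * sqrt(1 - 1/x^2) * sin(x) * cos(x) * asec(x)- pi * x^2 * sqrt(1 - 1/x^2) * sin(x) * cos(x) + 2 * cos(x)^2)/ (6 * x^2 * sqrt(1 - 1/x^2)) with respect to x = (asec(x)/3 + pi/12)*cos(x)^2 + C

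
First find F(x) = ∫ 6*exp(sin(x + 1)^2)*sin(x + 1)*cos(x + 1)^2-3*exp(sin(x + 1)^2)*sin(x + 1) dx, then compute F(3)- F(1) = 3*exp(sin(4)^2)*cos(4) - 3*exp(sin(2)^2)*cos(2)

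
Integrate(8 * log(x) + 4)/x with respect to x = (2*log(x) + 1)^2 + C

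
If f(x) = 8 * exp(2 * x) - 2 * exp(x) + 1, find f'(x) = 16*exp(2*x) - 2*exp(x)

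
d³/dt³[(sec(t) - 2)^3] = 3*(-4 + 16/cos(t) + 15/cos(t)^2 - 48/cos(t)^3 + 20/cos(t)^4)*sin(t)/cos(t)^2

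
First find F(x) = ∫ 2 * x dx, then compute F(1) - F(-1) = 0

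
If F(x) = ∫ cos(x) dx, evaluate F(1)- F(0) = sin(1)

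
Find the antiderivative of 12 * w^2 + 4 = 4*w^3 + 4*w + C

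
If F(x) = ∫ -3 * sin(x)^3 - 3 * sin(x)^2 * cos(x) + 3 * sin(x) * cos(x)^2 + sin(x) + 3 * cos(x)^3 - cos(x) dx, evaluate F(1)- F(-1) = 2*sin(2)*cos(1)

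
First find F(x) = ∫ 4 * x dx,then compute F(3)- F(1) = 16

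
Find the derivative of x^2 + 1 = 2*x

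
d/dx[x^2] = 2*x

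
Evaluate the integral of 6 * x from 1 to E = -3 + 3*exp(2)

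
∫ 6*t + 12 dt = 3*t^2 + 12*t + C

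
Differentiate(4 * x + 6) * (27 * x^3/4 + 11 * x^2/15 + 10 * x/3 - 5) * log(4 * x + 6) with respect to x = 108*x^3*log(2*x + 3) + 27*x^3 + 108*x^3*log(2) + 1303*x^2*log(2*x + 3)/10 + 44*x^2/15 + 1303*x^2*log(2)/10 + 532*x*log(2*x + 3)/15 + 40*x/3 + 532*x*log(2)/15 - 20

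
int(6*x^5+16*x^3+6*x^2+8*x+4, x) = x^6 + 4*x^4 + 2*x^3 + 4*x^2 + 4*x + C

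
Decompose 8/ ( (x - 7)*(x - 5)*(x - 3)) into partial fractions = 1/(x - 3) - 2/(x - 5) + 1/(x - 7)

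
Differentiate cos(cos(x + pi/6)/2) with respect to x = sin(x + pi/6)*sin(cos(x + pi/6)/2)/2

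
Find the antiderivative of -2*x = -x^2 + C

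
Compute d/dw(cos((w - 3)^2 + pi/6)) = 2*(3 - w)*sin(w^2 - 6*w + pi/6 + 9)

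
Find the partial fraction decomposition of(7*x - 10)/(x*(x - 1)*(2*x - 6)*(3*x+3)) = 17/(48*(x + 1)) + 1/(8*(x - 1)) + 11/(144*(x - 3)) - 5/(9*x)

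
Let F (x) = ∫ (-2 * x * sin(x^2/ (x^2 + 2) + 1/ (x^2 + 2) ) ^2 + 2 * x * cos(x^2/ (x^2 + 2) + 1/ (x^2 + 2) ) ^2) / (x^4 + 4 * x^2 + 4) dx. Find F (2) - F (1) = -sin(4/3)/2 + sin(5/3)/2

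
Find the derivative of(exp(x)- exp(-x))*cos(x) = sqrt(2)*(exp(2*x)*cos(x + pi/4) + sin(x + pi/4))*exp(-x)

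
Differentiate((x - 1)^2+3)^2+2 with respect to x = 4*x^3 - 12*x^2 + 24*x - 16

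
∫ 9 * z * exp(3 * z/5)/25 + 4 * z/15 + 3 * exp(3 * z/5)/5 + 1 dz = 3*z*exp(3*z/5)/5 + (z + 15)*(2*z - 15)/15 + C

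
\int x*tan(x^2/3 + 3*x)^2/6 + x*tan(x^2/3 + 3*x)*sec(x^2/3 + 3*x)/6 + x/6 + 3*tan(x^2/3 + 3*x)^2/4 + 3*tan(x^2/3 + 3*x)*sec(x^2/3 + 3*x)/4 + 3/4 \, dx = tan(x*(x + 9)/3)/4 + sec(x*(x + 9)/3)/4 + C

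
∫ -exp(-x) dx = exp(-x) + C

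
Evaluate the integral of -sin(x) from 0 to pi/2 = -1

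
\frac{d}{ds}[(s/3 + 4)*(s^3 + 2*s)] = 4*s^3/3 + 12*s^2 + 4*s/3 + 8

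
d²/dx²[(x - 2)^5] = 20*x^3 - 120*x^2 + 240*x - 160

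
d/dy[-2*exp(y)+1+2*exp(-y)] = (-2*exp(2*y) - 2)*exp(-y)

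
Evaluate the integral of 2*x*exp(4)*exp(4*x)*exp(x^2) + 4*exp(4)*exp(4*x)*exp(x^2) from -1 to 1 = -E + exp(9)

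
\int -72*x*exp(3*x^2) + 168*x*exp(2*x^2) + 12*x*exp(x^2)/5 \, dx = (-12*exp(2*x^2) + 42*exp(x^2) + 6/5)*exp(x^2) + C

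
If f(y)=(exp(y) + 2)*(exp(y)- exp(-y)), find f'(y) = (2*exp(3*y) + 2*exp(2*y) + 2)*exp(-y)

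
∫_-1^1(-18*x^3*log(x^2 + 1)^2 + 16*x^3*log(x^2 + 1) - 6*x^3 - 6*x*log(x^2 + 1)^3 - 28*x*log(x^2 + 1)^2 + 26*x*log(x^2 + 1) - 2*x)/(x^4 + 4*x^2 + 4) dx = 0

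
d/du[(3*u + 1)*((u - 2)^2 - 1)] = 9*u^2 - 22*u + 5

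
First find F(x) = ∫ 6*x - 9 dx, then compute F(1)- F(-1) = -18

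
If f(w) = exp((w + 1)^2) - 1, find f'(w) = 2*w*exp(w^2 + 2*w + 1) + 2*exp(w^2 + 2*w + 1)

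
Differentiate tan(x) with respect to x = cos(x)^(-2)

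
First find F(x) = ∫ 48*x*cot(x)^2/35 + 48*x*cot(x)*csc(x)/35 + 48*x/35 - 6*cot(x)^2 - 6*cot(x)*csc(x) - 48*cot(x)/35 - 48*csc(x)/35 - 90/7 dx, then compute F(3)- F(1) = -96/7 + 66*cot(3)/35 - 162*csc(1)/35 - 162*cot(1)/35 + 66*csc(3)/35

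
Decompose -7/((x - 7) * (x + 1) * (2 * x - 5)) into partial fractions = 4/(9*(2*x - 5)) - 1/(8*(x + 1)) - 7/(72*(x - 7))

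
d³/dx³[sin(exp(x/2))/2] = -exp(3*x/2)*cos(exp(x/2))/16 + exp(x/2)*cos(exp(x/2))/16 - 3*exp(x)*sin(exp(x/2))/16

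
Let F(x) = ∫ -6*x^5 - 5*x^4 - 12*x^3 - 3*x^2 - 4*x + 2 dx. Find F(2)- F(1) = -150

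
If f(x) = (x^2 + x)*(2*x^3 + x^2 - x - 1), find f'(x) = 10*x^4 + 12*x^3 - 4*x - 1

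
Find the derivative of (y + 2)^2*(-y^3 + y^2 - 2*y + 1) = -5*y^4 - 12*y^3 - 6*y^2 - 6*y - 4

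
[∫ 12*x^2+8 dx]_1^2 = 36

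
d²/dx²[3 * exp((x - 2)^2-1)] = 12*x^2*exp(x^2 - 4*x + 3) - 48*x*exp(x^2 - 4*x + 3) + 54*exp(x^2 - 4*x + 3)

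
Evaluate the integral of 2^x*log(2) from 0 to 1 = 1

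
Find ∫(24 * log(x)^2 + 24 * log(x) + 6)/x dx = (2*log(x) + 1)^3 + C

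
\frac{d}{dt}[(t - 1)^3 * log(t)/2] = (3*t^3*log(t) + t^3 - 6*t^2*log(t) - 3*t^2 + 3*t*log(t) + 3*t - 1)/(2*t)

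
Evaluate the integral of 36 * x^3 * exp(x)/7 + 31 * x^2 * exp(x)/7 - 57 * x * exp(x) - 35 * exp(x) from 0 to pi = pi*(-5 + 9*pi/7)*(7 + 4*pi)*exp(pi)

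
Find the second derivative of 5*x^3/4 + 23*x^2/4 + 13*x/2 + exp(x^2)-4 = 4*x^2*exp(x^2) + 15*x/2 + 2*exp(x^2) + 23/2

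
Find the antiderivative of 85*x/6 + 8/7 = 85*x^2/12 + 8*x/7 + C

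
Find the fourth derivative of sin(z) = sin(z)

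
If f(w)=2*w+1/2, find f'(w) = 2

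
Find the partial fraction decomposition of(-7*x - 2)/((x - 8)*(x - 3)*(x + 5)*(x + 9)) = -61/(816*(x + 9)) + 33/(416*(x + 5)) + 23/(480*(x - 3)) - 58/(1105*(x - 8))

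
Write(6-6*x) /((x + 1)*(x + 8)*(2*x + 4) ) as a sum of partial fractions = 9/(14*(x + 8)) - 3/(2*(x + 2)) + 6/(7*(x + 1))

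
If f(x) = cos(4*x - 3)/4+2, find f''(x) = -4*cos(4*x - 3)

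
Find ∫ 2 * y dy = y^2 + C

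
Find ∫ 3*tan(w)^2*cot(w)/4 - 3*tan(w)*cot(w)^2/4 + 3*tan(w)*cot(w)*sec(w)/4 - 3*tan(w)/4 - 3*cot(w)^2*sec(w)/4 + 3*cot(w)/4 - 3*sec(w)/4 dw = 3/(4*sin(w)) + C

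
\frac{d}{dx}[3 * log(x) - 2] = 3/x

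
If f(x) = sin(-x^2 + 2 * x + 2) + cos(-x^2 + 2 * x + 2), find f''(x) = -4*x^2*sin(-x^2 + 2*x + 2) - 4*x^2*cos(-x^2 + 2*x + 2) + 8*x*sin(-x^2 + 2*x + 2) + 8*x*cos(-x^2 + 2*x + 2) - 2*sin(-x^2 + 2*x + 2) - 6*cos(-x^2 + 2*x + 2)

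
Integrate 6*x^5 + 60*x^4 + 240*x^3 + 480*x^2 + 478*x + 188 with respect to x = x^6 + 12*x^5 + 60*x^4 + 160*x^3 + 239*x^2 + 188*x + C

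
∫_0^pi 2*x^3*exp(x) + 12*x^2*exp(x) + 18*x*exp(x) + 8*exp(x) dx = -2 + 2*(1 + pi)^3*exp(pi)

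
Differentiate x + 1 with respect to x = 1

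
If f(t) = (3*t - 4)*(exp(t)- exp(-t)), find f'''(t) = (3*t*exp(2*t) + 3*t + 5*exp(2*t) - 13)*exp(-t)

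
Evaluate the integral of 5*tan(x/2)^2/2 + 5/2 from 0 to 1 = 5*tan(1/2)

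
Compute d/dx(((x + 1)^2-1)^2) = 4*x^3 + 12*x^2 + 8*x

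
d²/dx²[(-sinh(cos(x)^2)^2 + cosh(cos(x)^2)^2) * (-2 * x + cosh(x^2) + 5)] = 4*x^2*cosh(x^2) + 2*sinh(x^2)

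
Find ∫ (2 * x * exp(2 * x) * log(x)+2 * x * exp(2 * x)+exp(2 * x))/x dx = (log(x) + 1)*exp(2*x) + C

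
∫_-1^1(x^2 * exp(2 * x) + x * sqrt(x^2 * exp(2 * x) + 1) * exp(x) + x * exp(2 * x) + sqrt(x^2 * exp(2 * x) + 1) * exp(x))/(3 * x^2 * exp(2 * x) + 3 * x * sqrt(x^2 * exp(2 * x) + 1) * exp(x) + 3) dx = -log(-exp(-1) + sqrt(exp(-2) + 1))/3 + log(E + sqrt(1 + exp(2)))/3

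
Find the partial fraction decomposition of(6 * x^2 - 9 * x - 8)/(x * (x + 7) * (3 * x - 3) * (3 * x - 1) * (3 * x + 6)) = 93/(308*(3*x - 1)) + 349/(55440*(x + 7)) - 17/(945*(x + 2)) - 11/(432*(x - 1)) - 4/(63*x)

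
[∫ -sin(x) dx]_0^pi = -2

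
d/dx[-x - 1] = -1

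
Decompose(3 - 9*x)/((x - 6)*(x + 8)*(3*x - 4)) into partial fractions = 81/(392*(3*x - 4)) + 75/(392*(x + 8)) - 51/(196*(x - 6))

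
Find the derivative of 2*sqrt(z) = 1/sqrt(z)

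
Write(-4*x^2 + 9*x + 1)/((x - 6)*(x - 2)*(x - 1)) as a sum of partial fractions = 6/(5*(x - 1)) - 3/(4*(x - 2)) - 89/(20*(x - 6))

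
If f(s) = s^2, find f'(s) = 2*s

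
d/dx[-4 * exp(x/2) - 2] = -2*exp(x/2)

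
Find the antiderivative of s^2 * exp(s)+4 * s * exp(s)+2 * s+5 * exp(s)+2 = ((s + 1)^2 + 2)*(exp(s) + 1) + C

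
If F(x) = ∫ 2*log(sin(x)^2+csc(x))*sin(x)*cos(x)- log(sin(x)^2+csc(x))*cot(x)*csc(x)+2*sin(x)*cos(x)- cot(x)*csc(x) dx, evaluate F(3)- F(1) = -(sin(1)^2 + csc(1))*log(sin(1)^2 + csc(1)) + (sin(3)^2 + csc(3))*log(sin(3)^2 + csc(3))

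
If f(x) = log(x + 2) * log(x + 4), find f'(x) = (x*log(x + 2) + x*log(x + 4) + 2*log(x + 2) + 4*log(x + 4))/(x^2 + 6*x + 8)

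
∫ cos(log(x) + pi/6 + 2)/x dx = sin(log(x) + pi/6 + 2) + C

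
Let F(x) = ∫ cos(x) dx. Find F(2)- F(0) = sin(2)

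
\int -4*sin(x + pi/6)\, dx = 4*cos(x + pi/6) + C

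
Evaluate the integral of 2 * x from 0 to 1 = 1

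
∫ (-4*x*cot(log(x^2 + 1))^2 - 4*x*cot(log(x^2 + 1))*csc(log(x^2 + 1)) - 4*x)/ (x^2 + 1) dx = 2*cot(log(x^2 + 1)) + 2*csc(log(x^2 + 1)) + C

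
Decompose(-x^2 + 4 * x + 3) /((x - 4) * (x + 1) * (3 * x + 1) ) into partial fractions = -7/(13*(3*x + 1)) - 1/(5*(x + 1)) + 3/(65*(x - 4))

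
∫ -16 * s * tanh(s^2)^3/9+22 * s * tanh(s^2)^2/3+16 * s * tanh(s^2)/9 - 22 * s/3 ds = (4*tanh(s^2) - 33)*tanh(s^2)/9 + C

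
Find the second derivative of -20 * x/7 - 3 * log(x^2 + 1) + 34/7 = (6*x^2 - 6)/(x^4 + 2*x^2 + 1)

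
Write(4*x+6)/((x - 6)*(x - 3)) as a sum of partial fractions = -6/(x - 3) + 10/(x - 6)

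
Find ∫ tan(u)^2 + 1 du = tan(u) + C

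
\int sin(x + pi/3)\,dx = -cos(x + pi/3) + C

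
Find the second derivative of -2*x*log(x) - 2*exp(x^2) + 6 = (-8*x^3*exp(x^2) - 4*x*exp(x^2) - 2)/x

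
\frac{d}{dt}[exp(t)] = exp(t)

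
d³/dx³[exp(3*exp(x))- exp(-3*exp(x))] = (27*exp(3*x) - 27*exp(2*x) + 3*exp(x) + 3*exp(x + 6*exp(x)) + 27*exp(2*x + 6*exp(x)) + 27*exp(3*x + 6*exp(x)))*exp(-3*exp(x))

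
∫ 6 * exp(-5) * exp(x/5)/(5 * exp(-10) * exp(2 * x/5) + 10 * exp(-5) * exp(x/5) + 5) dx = 2*(2*exp(x/5 - 5) - 1)/(exp(x/5 - 5) + 1) + C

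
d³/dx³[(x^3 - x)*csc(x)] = (x^3*cos(x)/sin(x) - 6*x^3*cos(x)/sin(x)^3 - 9*x^2 + 18*x^2/sin(x)^2 - 19*x*cos(x)/sin(x) + 6*x*cos(x)/sin(x)^3 + 9 - 6/sin(x)^2)/sin(x)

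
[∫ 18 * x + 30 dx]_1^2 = 57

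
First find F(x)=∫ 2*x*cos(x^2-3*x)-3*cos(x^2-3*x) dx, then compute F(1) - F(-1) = -sin(2) - sin(4)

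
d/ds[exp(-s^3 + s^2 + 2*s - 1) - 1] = (-3*s^2 + 2*s + 2)*exp(-s^3 + s^2 + 2*s - 1)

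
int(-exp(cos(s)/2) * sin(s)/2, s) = exp(cos(s)/2) + C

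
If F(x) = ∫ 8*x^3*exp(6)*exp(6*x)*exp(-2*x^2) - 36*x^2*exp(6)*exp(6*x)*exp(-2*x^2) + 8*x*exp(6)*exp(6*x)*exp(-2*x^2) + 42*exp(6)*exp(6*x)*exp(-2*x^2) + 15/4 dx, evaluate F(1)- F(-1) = 2*exp(-2) + 15/2 + 10*exp(10)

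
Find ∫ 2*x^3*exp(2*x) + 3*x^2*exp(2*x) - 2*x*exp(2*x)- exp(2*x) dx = x*(x^2 - 1)*exp(2*x) + C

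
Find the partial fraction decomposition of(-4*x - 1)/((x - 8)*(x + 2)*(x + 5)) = 19/(39*(x + 5)) - 7/(30*(x + 2)) - 33/(130*(x - 8))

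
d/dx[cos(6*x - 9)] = -6*sin(6*x - 9)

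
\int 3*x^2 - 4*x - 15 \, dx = x^3 - 2*x^2 - 15*x + C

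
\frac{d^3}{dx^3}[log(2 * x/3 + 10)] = 2/(x^3 + 45*x^2 + 675*x + 3375)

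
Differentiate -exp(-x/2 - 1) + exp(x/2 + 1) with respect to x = (exp(x + 2) + 1)*exp(-x/2 - 1)/2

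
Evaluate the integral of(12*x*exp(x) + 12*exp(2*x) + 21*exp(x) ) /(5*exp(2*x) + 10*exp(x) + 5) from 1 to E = -21*E/(5*(1 + E)) + 3*(3 + 4*E)*exp(E)/(5*(1 + exp(E)))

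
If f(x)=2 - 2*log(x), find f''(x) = 2/x^2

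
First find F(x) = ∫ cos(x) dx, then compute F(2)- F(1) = -sin(1) + sin(2)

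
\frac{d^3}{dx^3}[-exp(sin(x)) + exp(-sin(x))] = (exp(2*sin(x))*sin(x) + 3*exp(2*sin(x)) + sin(x) - 3)*exp(-sin(x))*sin(x)*cos(x)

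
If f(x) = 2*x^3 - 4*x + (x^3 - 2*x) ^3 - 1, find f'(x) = 9*x^8 - 42*x^6 + 60*x^4 - 18*x^2 - 4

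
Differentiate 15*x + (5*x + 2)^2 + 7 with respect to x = 50*x + 35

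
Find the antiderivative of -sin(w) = cos(w) + C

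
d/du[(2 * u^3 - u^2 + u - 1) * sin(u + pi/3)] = 2*u^3*cos(u + pi/3) + 6*u^2*sin(u + pi/3) - u^2*cos(u + pi/3) - 2*u*sin(u + pi/3) + u*cos(u + pi/3) + sqrt(2)*sin(u + pi/12)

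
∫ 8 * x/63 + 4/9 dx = 4*x^2/63 + 4*x/9 + C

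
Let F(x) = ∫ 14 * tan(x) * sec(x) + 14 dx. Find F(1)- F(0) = 14*sec(1)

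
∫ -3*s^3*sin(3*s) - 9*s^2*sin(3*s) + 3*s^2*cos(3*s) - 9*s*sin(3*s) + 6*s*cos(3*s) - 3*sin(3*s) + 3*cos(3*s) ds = (s + 1)^3*cos(3*s) + C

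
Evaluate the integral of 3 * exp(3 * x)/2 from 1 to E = -exp(3)/2 + exp(3*E)/2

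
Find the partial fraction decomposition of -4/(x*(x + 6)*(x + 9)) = -4/(27*(x + 9)) + 2/(9*(x + 6)) - 2/(27*x)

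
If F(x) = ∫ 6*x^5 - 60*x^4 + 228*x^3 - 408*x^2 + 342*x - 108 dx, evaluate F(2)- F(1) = -1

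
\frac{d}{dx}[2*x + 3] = 2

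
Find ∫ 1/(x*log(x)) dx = log(4*log(x)) + C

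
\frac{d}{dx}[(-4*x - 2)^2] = 32*x + 16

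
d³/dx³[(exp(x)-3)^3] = 27*exp(3*x) - 72*exp(2*x) + 27*exp(x)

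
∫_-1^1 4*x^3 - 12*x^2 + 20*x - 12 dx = -32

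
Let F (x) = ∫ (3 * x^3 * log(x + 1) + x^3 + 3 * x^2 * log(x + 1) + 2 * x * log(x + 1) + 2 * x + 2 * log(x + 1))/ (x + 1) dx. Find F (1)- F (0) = 3*log(2)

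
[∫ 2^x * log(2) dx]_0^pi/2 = -1 + 2^(pi/2)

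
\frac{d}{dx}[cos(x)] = -sin(x)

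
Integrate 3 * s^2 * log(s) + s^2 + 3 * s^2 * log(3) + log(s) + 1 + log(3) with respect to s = s*(s^2 + 1)*log(3*s) + C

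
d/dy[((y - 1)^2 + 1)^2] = 4*y^3 - 12*y^2 + 16*y - 8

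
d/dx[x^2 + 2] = 2*x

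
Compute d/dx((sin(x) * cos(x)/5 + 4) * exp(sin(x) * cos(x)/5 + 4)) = (sin(4*x)/100 + cos(2*x))*exp(4)*exp(sin(2*x)/10)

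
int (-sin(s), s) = cos(s) + C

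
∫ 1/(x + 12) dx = log(x/3 + 4) + C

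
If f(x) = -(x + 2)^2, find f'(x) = -2*x - 4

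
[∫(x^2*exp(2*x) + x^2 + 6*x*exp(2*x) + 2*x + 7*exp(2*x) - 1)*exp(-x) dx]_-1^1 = -8*exp(-1) + 8*E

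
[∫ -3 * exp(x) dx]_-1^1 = -3*E + 3*exp(-1)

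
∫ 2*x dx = x^2 + C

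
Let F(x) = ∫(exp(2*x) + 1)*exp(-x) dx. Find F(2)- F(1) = -E - exp(-2) + exp(-1) + exp(2)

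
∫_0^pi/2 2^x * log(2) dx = -1 + 2^(pi/2)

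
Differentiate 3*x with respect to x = 3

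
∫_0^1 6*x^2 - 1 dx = 1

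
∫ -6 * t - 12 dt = -3*t^2 - 12*t + C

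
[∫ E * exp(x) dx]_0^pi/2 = -E + exp(1 + pi/2)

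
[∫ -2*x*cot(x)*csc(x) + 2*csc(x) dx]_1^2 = -2*csc(1) + 4*csc(2)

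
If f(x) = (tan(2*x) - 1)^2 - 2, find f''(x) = 24*tan(2*x)^4 - 16*tan(2*x)^3 + 32*tan(2*x)^2 - 16*tan(2*x) + 8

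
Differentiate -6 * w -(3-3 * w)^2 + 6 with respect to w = 12 - 18*w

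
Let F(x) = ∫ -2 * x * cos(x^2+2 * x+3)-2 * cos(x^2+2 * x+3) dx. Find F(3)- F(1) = sin(6) - sin(18)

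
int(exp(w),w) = exp(w) + C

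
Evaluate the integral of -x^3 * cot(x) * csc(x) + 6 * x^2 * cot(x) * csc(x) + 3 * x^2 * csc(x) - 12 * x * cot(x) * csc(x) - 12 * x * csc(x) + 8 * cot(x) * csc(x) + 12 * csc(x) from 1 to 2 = csc(1)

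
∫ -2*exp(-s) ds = 2*exp(-s) + C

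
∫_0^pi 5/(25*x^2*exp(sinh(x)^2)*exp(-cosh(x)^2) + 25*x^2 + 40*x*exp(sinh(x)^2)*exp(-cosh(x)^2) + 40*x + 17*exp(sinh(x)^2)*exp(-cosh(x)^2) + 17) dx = -E*(-acot(4) + pi/4)/(1 + E) + E*(-acot(4 + 5*pi) + pi/4)/(1 + E)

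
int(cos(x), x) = sin(x) + C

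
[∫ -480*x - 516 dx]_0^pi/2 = -15*(-2*pi - 4)^2 - 18*pi + 240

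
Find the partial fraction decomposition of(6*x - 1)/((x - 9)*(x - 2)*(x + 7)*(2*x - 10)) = 43/(3456*(x + 7)) + 11/(378*(x - 2)) - 29/(288*(x - 5)) + 53/(896*(x - 9))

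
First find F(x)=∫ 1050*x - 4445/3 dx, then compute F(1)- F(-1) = -8890/3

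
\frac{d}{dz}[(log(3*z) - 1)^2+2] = (2*log(z) - 2 + 2*log(3))/z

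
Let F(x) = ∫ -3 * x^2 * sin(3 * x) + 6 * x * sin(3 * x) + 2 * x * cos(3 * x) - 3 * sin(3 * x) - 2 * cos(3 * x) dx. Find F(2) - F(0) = -1 + cos(6)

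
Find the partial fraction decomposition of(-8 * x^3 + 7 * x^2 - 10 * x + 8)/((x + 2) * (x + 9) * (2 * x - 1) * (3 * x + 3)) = 2/(57*(2*x - 1)) - 6497/(3192*(x + 9)) + 8/(7*(x + 2)) - 11/(24*(x + 1))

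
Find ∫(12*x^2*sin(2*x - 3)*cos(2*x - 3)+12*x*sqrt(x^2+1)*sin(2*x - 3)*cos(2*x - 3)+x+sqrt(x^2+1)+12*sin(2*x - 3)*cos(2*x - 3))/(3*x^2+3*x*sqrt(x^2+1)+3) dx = log(x + sqrt(x^2 + 1))/3 + sin(2*x - 3)^2 + C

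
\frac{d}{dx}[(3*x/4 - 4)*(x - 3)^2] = 9*x^2/4 - 17*x + 123/4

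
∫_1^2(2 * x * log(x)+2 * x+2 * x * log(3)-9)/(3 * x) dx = -5*log(6)/3 + 7*log(3)/3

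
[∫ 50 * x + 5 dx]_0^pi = -15*pi - 4 + (2 + 5*pi)^2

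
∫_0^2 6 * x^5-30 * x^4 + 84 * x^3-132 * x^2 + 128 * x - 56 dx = 0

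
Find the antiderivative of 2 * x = x^2 + C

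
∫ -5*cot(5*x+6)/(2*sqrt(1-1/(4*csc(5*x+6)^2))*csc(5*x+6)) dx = asec(2*csc(5*x + 6)) + C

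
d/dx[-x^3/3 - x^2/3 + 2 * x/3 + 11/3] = -x^2 - 2*x/3 + 2/3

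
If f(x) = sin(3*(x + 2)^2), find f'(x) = 6*(x + 2)*cos(3*(x^2 + 4*x + 4))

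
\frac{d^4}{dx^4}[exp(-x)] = exp(-x)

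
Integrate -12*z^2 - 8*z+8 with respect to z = -4*z^3 - 4*z^2 + 8*z + C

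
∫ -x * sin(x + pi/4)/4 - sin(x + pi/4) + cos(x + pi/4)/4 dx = (x/4 + 1)*cos(x + pi/4) + C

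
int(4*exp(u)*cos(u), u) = 2*sqrt(2)*exp(u)*sin(u + pi/4) + C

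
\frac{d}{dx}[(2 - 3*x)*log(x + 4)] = (-3*x*log(x + 4) - 3*x - 12*log(x + 4) + 2)/(x + 4)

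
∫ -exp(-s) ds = exp(-s) + C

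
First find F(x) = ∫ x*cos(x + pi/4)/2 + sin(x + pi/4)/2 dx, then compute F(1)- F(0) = sin(pi/4 + 1)/2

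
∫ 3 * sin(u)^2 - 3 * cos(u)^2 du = -3*sin(2*u)/2 + C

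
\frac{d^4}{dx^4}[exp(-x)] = exp(-x)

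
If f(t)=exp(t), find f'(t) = exp(t)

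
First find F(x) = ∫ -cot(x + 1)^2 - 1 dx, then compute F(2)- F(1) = cot(3) - cot(2)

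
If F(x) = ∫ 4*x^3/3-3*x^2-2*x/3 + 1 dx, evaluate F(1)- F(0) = 0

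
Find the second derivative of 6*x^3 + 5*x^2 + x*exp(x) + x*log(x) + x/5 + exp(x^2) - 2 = (4*x^3*exp(x^2) + x^2*exp(x) + 36*x^2 + 2*x*exp(x) + 2*x*exp(x^2) + 10*x + 1)/x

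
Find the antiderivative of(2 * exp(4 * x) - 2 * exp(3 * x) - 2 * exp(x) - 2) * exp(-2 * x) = (-exp(2*x) + exp(x) + 1)^2*exp(-2*x) + C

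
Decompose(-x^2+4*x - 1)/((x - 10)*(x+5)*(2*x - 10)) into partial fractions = -23/(150*(x + 5)) + 3/(50*(x - 5)) - 61/(150*(x - 10))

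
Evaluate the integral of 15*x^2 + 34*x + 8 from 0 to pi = 12 + (-3 + 5*pi)*(2 + pi)^2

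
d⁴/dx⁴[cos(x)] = cos(x)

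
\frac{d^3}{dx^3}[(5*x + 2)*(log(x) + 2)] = (4 - 5*x)/x^3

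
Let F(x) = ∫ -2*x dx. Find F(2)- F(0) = -4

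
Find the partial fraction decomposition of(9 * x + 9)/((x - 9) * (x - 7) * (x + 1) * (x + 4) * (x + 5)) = -3/(56*(x + 5)) + 9/(143*(x + 4)) - 3/(88*(x - 7)) + 9/(364*(x - 9))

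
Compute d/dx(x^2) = 2*x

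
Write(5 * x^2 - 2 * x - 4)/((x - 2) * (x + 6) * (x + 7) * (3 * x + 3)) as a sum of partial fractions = -85/(54*(x + 7)) + 47/(30*(x + 6)) - 1/(90*(x + 1)) + 1/(54*(x - 2))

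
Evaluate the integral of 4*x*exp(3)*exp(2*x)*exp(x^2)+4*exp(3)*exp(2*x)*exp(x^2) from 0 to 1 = -2*exp(3) + 2*exp(6)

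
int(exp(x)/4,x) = exp(x)/4 + C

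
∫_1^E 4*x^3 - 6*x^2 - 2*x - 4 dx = -6 + (-2 + E)^2*(2 + (1 + E)^2)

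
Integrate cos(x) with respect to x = sin(x) + C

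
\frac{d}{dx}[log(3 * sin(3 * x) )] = 3/tan(3*x)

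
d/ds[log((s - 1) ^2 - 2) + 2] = (2*s - 2)/(s^2 - 2*s - 1)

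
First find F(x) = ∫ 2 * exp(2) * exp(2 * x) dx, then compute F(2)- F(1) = -exp(4) + exp(6)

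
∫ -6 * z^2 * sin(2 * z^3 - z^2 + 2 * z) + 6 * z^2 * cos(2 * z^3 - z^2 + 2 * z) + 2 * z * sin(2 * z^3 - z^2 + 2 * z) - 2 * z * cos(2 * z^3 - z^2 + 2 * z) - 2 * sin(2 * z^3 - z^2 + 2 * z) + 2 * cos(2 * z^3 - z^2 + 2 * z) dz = sin(z*(2*z^2 - z + 2)) + cos(z*(2*z^2 - z + 2)) + C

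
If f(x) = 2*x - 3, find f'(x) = 2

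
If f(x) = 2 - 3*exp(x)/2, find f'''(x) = -3*exp(x)/2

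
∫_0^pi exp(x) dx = -1 + exp(pi)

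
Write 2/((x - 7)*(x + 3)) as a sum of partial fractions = -1/(5*(x + 3)) + 1/(5*(x - 7))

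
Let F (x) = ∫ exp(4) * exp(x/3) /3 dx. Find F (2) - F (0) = -exp(4) + exp(14/3)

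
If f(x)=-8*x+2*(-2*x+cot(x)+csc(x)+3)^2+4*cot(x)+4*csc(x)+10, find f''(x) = 8*x/sin(x) - 16*x*cos(x)/sin(x)^3 - 16*x/sin(x)^3 + 16 - 16/sin(x) + 12*cos(x)/sin(x)^2 + 32*cos(x)/sin(x)^3 + 32/sin(x)^3 + 24*cos(x)/sin(x)^4 + 24/sin(x)^4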